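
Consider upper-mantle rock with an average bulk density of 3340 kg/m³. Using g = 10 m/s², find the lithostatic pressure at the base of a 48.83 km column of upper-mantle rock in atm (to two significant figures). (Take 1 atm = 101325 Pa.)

16000 atm

upper-mantle rock: 3340 kg/m³ × 10 m/s² × 48830 m = 1.631×10^9 Pa = 16096 atm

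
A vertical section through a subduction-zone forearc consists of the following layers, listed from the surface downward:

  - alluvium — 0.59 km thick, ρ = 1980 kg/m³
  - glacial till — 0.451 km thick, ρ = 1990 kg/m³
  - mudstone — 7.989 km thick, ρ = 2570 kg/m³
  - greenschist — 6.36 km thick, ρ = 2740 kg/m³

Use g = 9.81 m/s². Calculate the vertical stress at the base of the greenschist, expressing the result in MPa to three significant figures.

alluvium: 1980 kg/m³ × 9.81 m/s² × 590 m = 1.146×10^7 Pa = 11.46 MPa
glacial till: 1990 kg/m³ × 9.81 m/s² × 451 m = 8.804×10^6 Pa = 8.804 MPa
mudstone: 2570 kg/m³ × 9.81 m/s² × 7989 m = 2.014×10^8 Pa = 201.4 MPa
greenschist: 2740 kg/m³ × 9.81 m/s² × 6360 m = 1.710×10^8 Pa = 171.0 MPa
Total = 11.46 + 8.804 + 201.4 + 171.0 = 392.63 MPa

393 MPa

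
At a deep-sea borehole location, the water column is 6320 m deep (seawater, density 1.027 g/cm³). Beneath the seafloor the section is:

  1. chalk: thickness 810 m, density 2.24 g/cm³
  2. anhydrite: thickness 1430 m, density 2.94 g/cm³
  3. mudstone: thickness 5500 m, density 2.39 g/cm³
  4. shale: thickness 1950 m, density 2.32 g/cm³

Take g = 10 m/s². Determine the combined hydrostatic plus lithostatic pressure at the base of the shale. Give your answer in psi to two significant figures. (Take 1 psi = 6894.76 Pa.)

seawater: 1027 kg/m³ × 10 m/s² × 6320 m = 6.491×10^7 Pa = 9414 psi
chalk: 2240 kg/m³ × 10 m/s² × 810 m = 1.814×10^7 Pa = 2632 psi
anhydrite: 2940 kg/m³ × 10 m/s² × 1430 m = 4.204×10^7 Pa = 6098 psi
mudstone: 2390 kg/m³ × 10 m/s² × 5500 m = 1.315×10^8 Pa = 19065 psi
shale: 2320 kg/m³ × 10 m/s² × 1950 m = 4.524×10^7 Pa = 6562 psi
Total = 9414 + 2632 + 6098 + 19065 + 6562 = 43770 psi

44000 psi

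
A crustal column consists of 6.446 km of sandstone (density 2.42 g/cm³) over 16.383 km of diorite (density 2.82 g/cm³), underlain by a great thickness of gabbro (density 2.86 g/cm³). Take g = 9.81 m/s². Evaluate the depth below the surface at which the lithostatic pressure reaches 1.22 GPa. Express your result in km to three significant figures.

Pressure at base of upper layers: 2420×9.81×6446 + 2820×9.81×16383 = 6.063×10^8 Pa = 0.6063 GPa
Remaining pressure to be supplied by gabbro: 1.220×10^9 − 6.063×10^8 = 6.137×10^8 Pa
Additional depth in gabbro = 6.137×10^8 Pa / (2860 kg/m³ × 9.81 m/s²) = 21875 m
Total depth = 22829 m + 21875 m = 44704 m
= 44.704 km

44.7 km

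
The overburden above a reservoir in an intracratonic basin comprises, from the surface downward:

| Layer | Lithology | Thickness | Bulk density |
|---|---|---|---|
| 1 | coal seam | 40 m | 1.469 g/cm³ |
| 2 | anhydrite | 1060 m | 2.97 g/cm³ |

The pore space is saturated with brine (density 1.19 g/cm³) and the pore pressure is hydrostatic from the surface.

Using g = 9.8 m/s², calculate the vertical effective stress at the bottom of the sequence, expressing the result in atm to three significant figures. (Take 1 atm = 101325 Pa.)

Overburden (lithostatic) stress σ_v:
coal seam: 1469 kg/m³ × 9.8 m/s² × 40 m = 5.758×10^5 Pa = 0.5758 MPa
anhydrite: 2970 kg/m³ × 9.8 m/s² × 1060 m = 3.085×10^7 Pa = 30.85 MPa
Total = 0.5758 + 30.85 = 31.428 MPa
Pore pressure P_p = 1190 kg/m³ × 9.8 m/s² × 1100 m = 1.283×10^7 Pa = 12.83 MPa
Effective stress σ' = σ_v − P_p = 31.43 − 12.83 = 18.600 MPa = 183.57 atm

184 atm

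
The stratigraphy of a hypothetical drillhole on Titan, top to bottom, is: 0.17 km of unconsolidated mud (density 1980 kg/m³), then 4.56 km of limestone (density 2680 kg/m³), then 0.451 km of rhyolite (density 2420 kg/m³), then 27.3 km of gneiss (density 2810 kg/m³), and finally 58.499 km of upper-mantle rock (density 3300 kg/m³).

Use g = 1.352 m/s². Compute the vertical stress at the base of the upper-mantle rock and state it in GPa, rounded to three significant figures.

unconsolidated mud: 1980 kg/m³ × 1.352 m/s² × 170 m = 4.551×10^5 Pa = 4.551×10^-4 GPa
limestone: 2680 kg/m³ × 1.352 m/s² × 4560 m = 1.652×10^7 Pa = 0.01652 GPa
rhyolite: 2420 kg/m³ × 1.352 m/s² × 451 m = 1.476×10^6 Pa = 1.476×10^-3 GPa
gneiss: 2810 kg/m³ × 1.352 m/s² × 27300 m = 1.037×10^8 Pa = 0.1037 GPa
upper-mantle rock: 3300 kg/m³ × 1.352 m/s² × 58499 m = 2.610×10^8 Pa = 0.2610 GPa
Total = 4.551×10^-4 + 0.01652 + 1.476×10^-3 + 0.1037 + 0.2610 = 0.38317 GPa

0.383 GPa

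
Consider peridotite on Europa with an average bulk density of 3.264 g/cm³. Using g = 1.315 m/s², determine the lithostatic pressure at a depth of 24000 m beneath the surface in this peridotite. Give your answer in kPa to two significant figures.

100000 kPa

peridotite: 3264 kg/m³ × 1.315 m/s² × 24000 m = 1.030×10^8 Pa = 1.030×10^5 kPa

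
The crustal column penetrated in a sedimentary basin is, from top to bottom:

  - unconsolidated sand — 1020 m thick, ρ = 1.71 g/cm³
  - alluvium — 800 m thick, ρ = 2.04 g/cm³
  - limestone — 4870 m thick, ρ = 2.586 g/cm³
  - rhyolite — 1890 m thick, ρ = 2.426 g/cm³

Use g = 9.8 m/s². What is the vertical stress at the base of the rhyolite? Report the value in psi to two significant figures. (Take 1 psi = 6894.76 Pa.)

29000 psi

unconsolidated sand: 1710 kg/m³ × 9.8 m/s² × 1020 m = 1.709×10^7 Pa = 2479 psi
alluvium: 2040 kg/m³ × 9.8 m/s² × 800 m = 1.599×10^7 Pa = 2320 psi
limestone: 2586 kg/m³ × 9.8 m/s² × 4870 m = 1.234×10^8 Pa = 17900 psi
rhyolite: 2426 kg/m³ × 9.8 m/s² × 1890 m = 4.493×10^7 Pa = 6517 psi
Total = 2479 + 2320 + 17900 + 6517 = 29216 psi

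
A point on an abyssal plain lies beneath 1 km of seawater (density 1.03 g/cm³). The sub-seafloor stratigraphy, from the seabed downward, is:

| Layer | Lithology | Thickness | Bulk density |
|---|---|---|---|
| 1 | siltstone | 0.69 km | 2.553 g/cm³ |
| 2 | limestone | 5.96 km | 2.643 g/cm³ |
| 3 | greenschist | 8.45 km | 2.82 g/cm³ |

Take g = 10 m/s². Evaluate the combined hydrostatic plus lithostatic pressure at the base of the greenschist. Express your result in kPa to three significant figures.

424000 kPa

seawater: 1030 kg/m³ × 10 m/s² × 1000 m = 1.030×10^7 Pa = 10300 kPa
siltstone: 2553 kg/m³ × 10 m/s² × 690 m = 1.762×10^7 Pa = 17616 kPa
limestone: 2643 kg/m³ × 10 m/s² × 5960 m = 1.575×10^8 Pa = 1.575×10^5 kPa
greenschist: 2820 kg/m³ × 10 m/s² × 8450 m = 2.383×10^8 Pa = 2.383×10^5 kPa
Total = 10300 + 17616 + 1.575×10^5 + 2.383×10^5 = 4.2373×10^5 kPa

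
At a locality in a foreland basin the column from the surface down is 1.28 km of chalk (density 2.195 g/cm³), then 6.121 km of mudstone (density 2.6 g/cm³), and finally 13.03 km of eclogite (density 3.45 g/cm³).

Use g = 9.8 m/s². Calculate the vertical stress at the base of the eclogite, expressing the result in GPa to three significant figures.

chalk: 2195 kg/m³ × 9.8 m/s² × 1280 m = 2.753×10^7 Pa = 0.02753 GPa
mudstone: 2600 kg/m³ × 9.8 m/s² × 6121 m = 1.560×10^8 Pa = 0.1560 GPa
eclogite: 3450 kg/m³ × 9.8 m/s² × 13030 m = 4.405×10^8 Pa = 0.4405 GPa
Total = 0.02753 + 0.1560 + 0.4405 = 0.62404 GPa

0.624 GPa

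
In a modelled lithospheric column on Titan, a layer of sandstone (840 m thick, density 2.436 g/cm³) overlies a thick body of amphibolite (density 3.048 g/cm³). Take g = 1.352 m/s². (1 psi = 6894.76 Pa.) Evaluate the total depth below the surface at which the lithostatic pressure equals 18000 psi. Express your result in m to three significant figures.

Pressure at base of upper layers: 2436×1.352×840 = 2.767×10^6 Pa = 401.2 psi
Remaining pressure to be supplied by amphibolite: 1.241×10^8 − 2.767×10^6 = 1.213×10^8 Pa
Additional depth in amphibolite = 1.213×10^8 Pa / (3048 kg/m³ × 1.352 m/s²) = 29445 m
Total depth = 840 m + 29445 m = 30285 m

30300 m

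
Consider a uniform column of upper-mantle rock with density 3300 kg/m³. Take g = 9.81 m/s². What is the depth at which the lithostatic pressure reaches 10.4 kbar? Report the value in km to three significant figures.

h = P/(ρg) = 10.4 kbar / (3300 kg/m³ × 9.81 m/s²) = 1.040×10^9 Pa / 32373 Pa/m = 32126 m
= 32.126 km

32.1 km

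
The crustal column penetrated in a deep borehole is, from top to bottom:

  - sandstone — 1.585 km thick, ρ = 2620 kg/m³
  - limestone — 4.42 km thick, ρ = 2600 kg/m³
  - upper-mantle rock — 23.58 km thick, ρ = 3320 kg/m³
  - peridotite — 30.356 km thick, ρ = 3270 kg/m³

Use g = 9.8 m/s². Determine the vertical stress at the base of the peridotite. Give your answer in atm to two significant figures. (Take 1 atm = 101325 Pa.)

19000 atm

sandstone: 2620 kg/m³ × 9.8 m/s² × 1585 m = 4.070×10^7 Pa = 401.6 atm
limestone: 2600 kg/m³ × 9.8 m/s² × 4420 m = 1.126×10^8 Pa = 1111 atm
upper-mantle rock: 3320 kg/m³ × 9.8 m/s² × 23580 m = 7.672×10^8 Pa = 7572 atm
peridotite: 3270 kg/m³ × 9.8 m/s² × 30356 m = 9.728×10^8 Pa = 9601 atm
Total = 401.6 + 1111 + 7572 + 9601 = 18685 atm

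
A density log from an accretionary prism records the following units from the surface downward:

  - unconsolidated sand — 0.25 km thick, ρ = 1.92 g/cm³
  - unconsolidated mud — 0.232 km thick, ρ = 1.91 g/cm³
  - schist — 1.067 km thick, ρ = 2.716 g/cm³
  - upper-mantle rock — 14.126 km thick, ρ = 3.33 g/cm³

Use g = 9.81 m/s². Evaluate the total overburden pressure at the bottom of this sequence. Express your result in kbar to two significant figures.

5.0 kbar

unconsolidated sand: 1920 kg/m³ × 9.81 m/s² × 250 m = 4.709×10^6 Pa = 0.04709 kbar
unconsolidated mud: 1910 kg/m³ × 9.81 m/s² × 232 m = 4.347×10^6 Pa = 0.04347 kbar
schist: 2716 kg/m³ × 9.81 m/s² × 1067 m = 2.843×10^7 Pa = 0.2843 kbar
upper-mantle rock: 3330 kg/m³ × 9.81 m/s² × 14126 m = 4.615×10^8 Pa = 4.615 kbar
Total = 0.04709 + 0.04347 + 0.2843 + 4.615 = 4.9894 kbar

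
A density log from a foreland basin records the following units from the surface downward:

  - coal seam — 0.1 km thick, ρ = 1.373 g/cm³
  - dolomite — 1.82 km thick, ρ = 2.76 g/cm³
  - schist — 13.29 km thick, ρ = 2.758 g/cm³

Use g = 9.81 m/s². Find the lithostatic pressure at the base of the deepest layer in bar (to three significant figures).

coal seam: 1373 kg/m³ × 9.81 m/s² × 100 m = 1.347×10^6 Pa = 13.47 bar
dolomite: 2760 kg/m³ × 9.81 m/s² × 1820 m = 4.928×10^7 Pa = 492.8 bar
schist: 2758 kg/m³ × 9.81 m/s² × 13290 m = 3.596×10^8 Pa = 3596 bar
Total = 13.47 + 492.8 + 3596 = 4102.0 bar

4100 bar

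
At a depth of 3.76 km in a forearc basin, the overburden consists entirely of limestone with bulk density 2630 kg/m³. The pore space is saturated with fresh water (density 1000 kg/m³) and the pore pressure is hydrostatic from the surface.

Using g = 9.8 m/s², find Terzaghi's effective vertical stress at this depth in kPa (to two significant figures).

Overburden (lithostatic) stress σ_v:
limestone: 2630 kg/m³ × 9.8 m/s² × 3760 m = 9.691×10^7 Pa = 96.91 MPa
Pore pressure P_p = 1000 kg/m³ × 9.8 m/s² × 3760 m = 3.685×10^7 Pa = 36.85 MPa
Effective stress σ' = σ_v − P_p = 96.91 − 36.85 = 60.062 MPa = 60062 kPa

60000 kPa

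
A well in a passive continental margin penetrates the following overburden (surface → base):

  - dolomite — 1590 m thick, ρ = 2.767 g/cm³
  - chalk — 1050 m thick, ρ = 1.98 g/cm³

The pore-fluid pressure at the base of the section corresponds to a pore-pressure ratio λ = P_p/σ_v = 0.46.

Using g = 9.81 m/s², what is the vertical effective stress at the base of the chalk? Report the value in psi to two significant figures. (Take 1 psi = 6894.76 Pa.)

Overburden (lithostatic) stress σ_v:
dolomite: 2767 kg/m³ × 9.81 m/s² × 1590 m = 4.316×10^7 Pa = 43.16 MPa
chalk: 1980 kg/m³ × 9.81 m/s² × 1050 m = 2.039×10^7 Pa = 20.39 MPa
Total = 43.16 + 20.39 = 63.554 MPa
Pore pressure P_p = λ·σ_v = 0.46 × 63.55 MPa = 29.24 MPa
Effective stress σ' = σ_v − P_p = 63.55 − 29.24 = 34.319 MPa = 4977.6 psi

5000 psi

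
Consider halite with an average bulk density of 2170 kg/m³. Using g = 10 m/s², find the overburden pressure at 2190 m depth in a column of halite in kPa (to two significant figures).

48000 kPa

halite: 2170 kg/m³ × 10 m/s² × 2190 m = 4.752×10^7 Pa = 47523 kPa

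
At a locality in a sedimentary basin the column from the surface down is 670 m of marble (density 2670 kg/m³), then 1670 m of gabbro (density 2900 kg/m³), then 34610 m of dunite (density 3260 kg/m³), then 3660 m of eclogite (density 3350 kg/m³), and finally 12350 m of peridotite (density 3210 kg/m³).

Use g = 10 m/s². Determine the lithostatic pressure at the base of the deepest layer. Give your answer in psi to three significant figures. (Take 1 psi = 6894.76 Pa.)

marble: 2670 kg/m³ × 10 m/s² × 670 m = 1.789×10^7 Pa = 2595 psi
gabbro: 2900 kg/m³ × 10 m/s² × 1670 m = 4.843×10^7 Pa = 7024 psi
dunite: 3260 kg/m³ × 10 m/s² × 34610 m = 1.128×10^9 Pa = 1.636×10^5 psi
eclogite: 3350 kg/m³ × 10 m/s² × 3660 m = 1.226×10^8 Pa = 17783 psi
peridotite: 3210 kg/m³ × 10 m/s² × 12350 m = 3.964×10^8 Pa = 57498 psi
Total = 2595 + 7024 + 1.636×10^5 + 17783 + 57498 = 2.4854×10^5 psi

249000 psi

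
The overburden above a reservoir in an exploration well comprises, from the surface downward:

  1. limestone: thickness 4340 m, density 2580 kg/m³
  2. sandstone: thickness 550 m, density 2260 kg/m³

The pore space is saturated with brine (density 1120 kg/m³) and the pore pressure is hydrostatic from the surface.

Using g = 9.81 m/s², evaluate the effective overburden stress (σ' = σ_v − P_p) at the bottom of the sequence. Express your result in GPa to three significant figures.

0.0683 GPa

Overburden (lithostatic) stress σ_v:
limestone: 2580 kg/m³ × 9.81 m/s² × 4340 m = 1.098×10^8 Pa = 109.8 MPa
sandstone: 2260 kg/m³ × 9.81 m/s² × 550 m = 1.219×10^7 Pa = 12.19 MPa
Total = 109.8 + 12.19 = 122.04 MPa
Pore pressure P_p = 1120 kg/m³ × 9.81 m/s² × 4890 m = 5.373×10^7 Pa = 53.73 MPa
Effective stress σ' = σ_v − P_p = 122.0 − 53.73 = 68.311 MPa = 0.068311 GPa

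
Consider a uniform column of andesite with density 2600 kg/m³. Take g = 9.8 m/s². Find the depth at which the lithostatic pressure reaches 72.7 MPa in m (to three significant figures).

h = P/(ρg) = 72.7 MPa / (2600 kg/m³ × 9.8 m/s²) = 7.270×10^7 Pa / 25480 Pa/m = 2853.2 m

2850 m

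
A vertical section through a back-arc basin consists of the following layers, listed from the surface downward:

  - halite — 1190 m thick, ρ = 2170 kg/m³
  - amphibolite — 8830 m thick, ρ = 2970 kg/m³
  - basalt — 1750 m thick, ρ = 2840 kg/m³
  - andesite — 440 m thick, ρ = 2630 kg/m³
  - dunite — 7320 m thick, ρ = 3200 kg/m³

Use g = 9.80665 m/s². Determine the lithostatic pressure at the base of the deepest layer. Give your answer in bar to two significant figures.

halite: 2170 kg/m³ × 9.80665 m/s² × 1190 m = 2.532×10^7 Pa = 253.2 bar
amphibolite: 2970 kg/m³ × 9.80665 m/s² × 8830 m = 2.572×10^8 Pa = 2572 bar
basalt: 2840 kg/m³ × 9.80665 m/s² × 1750 m = 4.874×10^7 Pa = 487.4 bar
andesite: 2630 kg/m³ × 9.80665 m/s² × 440 m = 1.135×10^7 Pa = 113.5 bar
dunite: 3200 kg/m³ × 9.80665 m/s² × 7320 m = 2.297×10^8 Pa = 2297 bar
Total = 253.2 + 2572 + 487.4 + 113.5 + 2297 = 5723.0 bar

5700 bar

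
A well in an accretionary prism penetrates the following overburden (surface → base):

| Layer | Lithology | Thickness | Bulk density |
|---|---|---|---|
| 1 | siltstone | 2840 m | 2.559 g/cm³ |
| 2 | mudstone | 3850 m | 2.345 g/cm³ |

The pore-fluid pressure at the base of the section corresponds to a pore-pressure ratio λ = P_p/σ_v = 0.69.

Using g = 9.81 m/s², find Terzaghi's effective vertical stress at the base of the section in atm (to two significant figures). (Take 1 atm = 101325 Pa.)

Overburden (lithostatic) stress σ_v:
siltstone: 2559 kg/m³ × 9.81 m/s² × 2840 m = 7.129×10^7 Pa = 71.29 MPa
mudstone: 2345 kg/m³ × 9.81 m/s² × 3850 m = 8.857×10^7 Pa = 88.57 MPa
Total = 71.29 + 88.57 = 159.86 MPa
Pore pressure P_p = λ·σ_v = 0.69 × 159.9 MPa = 110.3 MPa
Effective stress σ' = σ_v − P_p = 159.9 − 110.3 = 49.557 MPa = 489.09 atm

490 atm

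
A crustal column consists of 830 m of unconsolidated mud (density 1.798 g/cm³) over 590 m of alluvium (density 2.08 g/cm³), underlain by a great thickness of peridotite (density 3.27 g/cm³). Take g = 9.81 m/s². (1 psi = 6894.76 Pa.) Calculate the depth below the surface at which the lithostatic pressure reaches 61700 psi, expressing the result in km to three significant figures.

13.8 km

Pressure at base of upper layers: 1798×9.81×830 + 2080×9.81×590 = 2.668×10^7 Pa = 3869 psi
Remaining pressure to be supplied by peridotite: 4.254×10^8 − 2.668×10^7 = 3.987×10^8 Pa
Additional depth in peridotite = 3.987×10^8 Pa / (3270 kg/m³ × 9.81 m/s²) = 12430 m
Total depth = 1420 m + 12430 m = 13850 m
= 13.850 km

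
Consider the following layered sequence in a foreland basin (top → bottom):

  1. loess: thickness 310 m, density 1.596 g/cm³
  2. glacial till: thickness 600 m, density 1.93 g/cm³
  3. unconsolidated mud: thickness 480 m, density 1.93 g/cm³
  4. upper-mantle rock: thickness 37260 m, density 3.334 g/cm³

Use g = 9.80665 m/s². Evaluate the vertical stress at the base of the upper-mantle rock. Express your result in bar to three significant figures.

12400 bar

loess: 1596 kg/m³ × 9.80665 m/s² × 310 m = 4.852×10^6 Pa = 48.52 bar
glacial till: 1930 kg/m³ × 9.80665 m/s² × 600 m = 1.136×10^7 Pa = 113.6 bar
unconsolidated mud: 1930 kg/m³ × 9.80665 m/s² × 480 m = 9.085×10^6 Pa = 90.85 bar
upper-mantle rock: 3334 kg/m³ × 9.80665 m/s² × 37260 m = 1.218×10^9 Pa = 12182 bar
Total = 48.52 + 113.6 + 90.85 + 12182 = 12435 bar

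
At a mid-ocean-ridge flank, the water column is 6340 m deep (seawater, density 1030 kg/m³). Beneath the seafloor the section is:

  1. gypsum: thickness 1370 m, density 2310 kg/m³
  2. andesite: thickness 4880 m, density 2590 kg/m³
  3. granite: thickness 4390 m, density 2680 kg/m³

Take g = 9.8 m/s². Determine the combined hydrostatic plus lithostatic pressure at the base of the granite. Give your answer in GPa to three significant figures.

0.334 GPa

seawater: 1030 kg/m³ × 9.8 m/s² × 6340 m = 6.400×10^7 Pa = 0.06400 GPa
gypsum: 2310 kg/m³ × 9.8 m/s² × 1370 m = 3.101×10^7 Pa = 0.03101 GPa
andesite: 2590 kg/m³ × 9.8 m/s² × 4880 m = 1.239×10^8 Pa = 0.1239 GPa
granite: 2680 kg/m³ × 9.8 m/s² × 4390 m = 1.153×10^8 Pa = 0.1153 GPa
Total = 0.06400 + 0.03101 + 0.1239 + 0.1153 = 0.33417 GPa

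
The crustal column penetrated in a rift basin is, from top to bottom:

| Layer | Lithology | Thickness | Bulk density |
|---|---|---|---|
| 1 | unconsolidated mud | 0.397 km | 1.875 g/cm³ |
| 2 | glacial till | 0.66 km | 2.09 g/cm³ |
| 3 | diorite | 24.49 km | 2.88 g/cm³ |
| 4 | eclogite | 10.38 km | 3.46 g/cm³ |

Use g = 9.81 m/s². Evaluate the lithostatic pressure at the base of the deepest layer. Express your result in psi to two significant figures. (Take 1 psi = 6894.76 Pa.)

unconsolidated mud: 1875 kg/m³ × 9.81 m/s² × 397 m = 7.302×10^6 Pa = 1059 psi
glacial till: 2090 kg/m³ × 9.81 m/s² × 660 m = 1.353×10^7 Pa = 1963 psi
diorite: 2880 kg/m³ × 9.81 m/s² × 24490 m = 6.919×10^8 Pa = 1.004×10^5 psi
eclogite: 3460 kg/m³ × 9.81 m/s² × 10380 m = 3.523×10^8 Pa = 51100 psi
Total = 1059 + 1963 + 1.004×10^5 + 51100 = 1.5448×10^5 psi

150000 psi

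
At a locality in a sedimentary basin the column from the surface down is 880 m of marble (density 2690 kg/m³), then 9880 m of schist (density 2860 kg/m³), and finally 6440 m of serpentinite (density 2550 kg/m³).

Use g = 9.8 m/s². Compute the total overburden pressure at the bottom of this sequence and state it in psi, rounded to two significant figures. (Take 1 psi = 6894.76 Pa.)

67000 psi

marble: 2690 kg/m³ × 9.8 m/s² × 880 m = 2.320×10^7 Pa = 3365 psi
schist: 2860 kg/m³ × 9.8 m/s² × 9880 m = 2.769×10^8 Pa = 40163 psi
serpentinite: 2550 kg/m³ × 9.8 m/s² × 6440 m = 1.609×10^8 Pa = 23342 psi
Total = 3365 + 40163 + 23342 = 66870 psi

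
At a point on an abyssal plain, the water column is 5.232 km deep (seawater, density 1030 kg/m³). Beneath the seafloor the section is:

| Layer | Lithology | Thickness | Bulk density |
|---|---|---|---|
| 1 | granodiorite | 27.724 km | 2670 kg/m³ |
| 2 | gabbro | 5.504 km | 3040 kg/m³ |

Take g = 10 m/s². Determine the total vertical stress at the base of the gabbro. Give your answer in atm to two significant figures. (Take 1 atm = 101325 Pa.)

9500 atm

seawater: 1030 kg/m³ × 10 m/s² × 5232 m = 5.389×10^7 Pa = 531.8 atm
granodiorite: 2670 kg/m³ × 10 m/s² × 27724 m = 7.402×10^8 Pa = 7306 atm
gabbro: 3040 kg/m³ × 10 m/s² × 5504 m = 1.673×10^8 Pa = 1651 atm
Total = 531.8 + 7306 + 1651 = 9488.7 atm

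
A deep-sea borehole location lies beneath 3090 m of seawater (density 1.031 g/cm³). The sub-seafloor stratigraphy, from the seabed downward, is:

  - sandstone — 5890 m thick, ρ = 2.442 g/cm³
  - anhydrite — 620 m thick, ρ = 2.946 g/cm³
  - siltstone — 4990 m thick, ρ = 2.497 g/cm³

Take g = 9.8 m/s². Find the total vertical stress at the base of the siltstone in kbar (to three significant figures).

3.12 kbar

seawater: 1031 kg/m³ × 9.8 m/s² × 3090 m = 3.122×10^7 Pa = 0.3122 kbar
sandstone: 2442 kg/m³ × 9.8 m/s² × 5890 m = 1.410×10^8 Pa = 1.410 kbar
anhydrite: 2946 kg/m³ × 9.8 m/s² × 620 m = 1.790×10^7 Pa = 0.1790 kbar
siltstone: 2497 kg/m³ × 9.8 m/s² × 4990 m = 1.221×10^8 Pa = 1.221 kbar
Total = 0.3122 + 1.410 + 0.1790 + 1.221 = 3.1219 kbar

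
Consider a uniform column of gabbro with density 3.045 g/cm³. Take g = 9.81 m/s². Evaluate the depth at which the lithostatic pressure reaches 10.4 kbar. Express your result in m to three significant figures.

h = P/(ρg) = 10.4 kbar / (3045 kg/m³ × 9.81 m/s²) = 1.040×10^9 Pa / 29871 Pa/m = 34816 m

34800 m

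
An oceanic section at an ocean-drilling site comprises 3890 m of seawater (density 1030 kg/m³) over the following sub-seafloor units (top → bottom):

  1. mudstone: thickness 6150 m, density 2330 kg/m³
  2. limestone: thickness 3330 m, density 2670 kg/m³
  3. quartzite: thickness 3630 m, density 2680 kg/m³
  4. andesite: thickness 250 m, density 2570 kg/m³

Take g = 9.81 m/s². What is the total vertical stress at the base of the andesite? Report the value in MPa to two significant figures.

370 MPa

seawater: 1030 kg/m³ × 9.81 m/s² × 3890 m = 3.931×10^7 Pa = 39.31 MPa
mudstone: 2330 kg/m³ × 9.81 m/s² × 6150 m = 1.406×10^8 Pa = 140.6 MPa
limestone: 2670 kg/m³ × 9.81 m/s² × 3330 m = 8.722×10^7 Pa = 87.22 MPa
quartzite: 2680 kg/m³ × 9.81 m/s² × 3630 m = 9.544×10^7 Pa = 95.44 MPa
andesite: 2570 kg/m³ × 9.81 m/s² × 250 m = 6.303×10^6 Pa = 6.303 MPa
Total = 39.31 + 140.6 + 87.22 + 95.44 + 6.303 = 368.84 MPa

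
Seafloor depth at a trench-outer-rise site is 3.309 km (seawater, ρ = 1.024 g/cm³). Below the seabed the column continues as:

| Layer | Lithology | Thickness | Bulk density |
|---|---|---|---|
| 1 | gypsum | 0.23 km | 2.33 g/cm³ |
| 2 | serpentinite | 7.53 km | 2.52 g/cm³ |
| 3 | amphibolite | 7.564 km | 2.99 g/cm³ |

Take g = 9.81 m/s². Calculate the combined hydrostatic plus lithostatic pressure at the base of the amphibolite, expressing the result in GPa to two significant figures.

0.45 GPa

seawater: 1024 kg/m³ × 9.81 m/s² × 3309 m = 3.324×10^7 Pa = 0.03324 GPa
gypsum: 2330 kg/m³ × 9.81 m/s² × 230 m = 5.257×10^6 Pa = 5.257×10^-3 GPa
serpentinite: 2520 kg/m³ × 9.81 m/s² × 7530 m = 1.862×10^8 Pa = 0.1862 GPa
amphibolite: 2990 kg/m³ × 9.81 m/s² × 7564 m = 2.219×10^8 Pa = 0.2219 GPa
Total = 0.03324 + 5.257×10^-3 + 0.1862 + 0.2219 = 0.44651 GPa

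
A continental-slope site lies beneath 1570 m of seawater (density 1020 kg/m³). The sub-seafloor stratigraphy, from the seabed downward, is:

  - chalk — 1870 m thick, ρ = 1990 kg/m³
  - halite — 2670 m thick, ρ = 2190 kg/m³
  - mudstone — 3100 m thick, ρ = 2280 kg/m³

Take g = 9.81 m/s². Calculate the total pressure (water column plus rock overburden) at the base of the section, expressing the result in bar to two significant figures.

1800 bar

seawater: 1020 kg/m³ × 9.81 m/s² × 1570 m = 1.571×10^7 Pa = 157.1 bar
chalk: 1990 kg/m³ × 9.81 m/s² × 1870 m = 3.651×10^7 Pa = 365.1 bar
halite: 2190 kg/m³ × 9.81 m/s² × 2670 m = 5.736×10^7 Pa = 573.6 bar
mudstone: 2280 kg/m³ × 9.81 m/s² × 3100 m = 6.934×10^7 Pa = 693.4 bar
Total = 157.1 + 365.1 + 573.6 + 693.4 = 1789.1 bar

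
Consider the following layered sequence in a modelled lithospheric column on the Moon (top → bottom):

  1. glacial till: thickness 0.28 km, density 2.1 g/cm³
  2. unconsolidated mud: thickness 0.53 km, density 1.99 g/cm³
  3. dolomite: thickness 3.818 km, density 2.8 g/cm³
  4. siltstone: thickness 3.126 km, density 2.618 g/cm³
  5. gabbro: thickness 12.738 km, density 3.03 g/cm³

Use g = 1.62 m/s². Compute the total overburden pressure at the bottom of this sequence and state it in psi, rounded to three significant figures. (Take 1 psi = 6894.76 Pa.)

glacial till: 2100 kg/m³ × 1.62 m/s² × 280 m = 9.526×10^5 Pa = 138.2 psi
unconsolidated mud: 1990 kg/m³ × 1.62 m/s² × 530 m = 1.709×10^6 Pa = 247.8 psi
dolomite: 2800 kg/m³ × 1.62 m/s² × 3818 m = 1.732×10^7 Pa = 2512 psi
siltstone: 2618 kg/m³ × 1.62 m/s² × 3126 m = 1.326×10^7 Pa = 1923 psi
gabbro: 3030 kg/m³ × 1.62 m/s² × 12738 m = 6.253×10^7 Pa = 9069 psi
Total = 138.2 + 247.8 + 2512 + 1923 + 9069 = 13889 psi

13900 psi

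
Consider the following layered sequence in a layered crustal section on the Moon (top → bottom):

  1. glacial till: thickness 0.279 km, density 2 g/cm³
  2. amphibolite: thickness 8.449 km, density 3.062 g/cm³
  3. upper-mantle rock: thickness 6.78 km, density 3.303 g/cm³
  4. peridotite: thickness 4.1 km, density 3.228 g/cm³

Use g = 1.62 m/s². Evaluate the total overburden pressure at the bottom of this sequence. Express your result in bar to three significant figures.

glacial till: 2000 kg/m³ × 1.62 m/s² × 279 m = 9.040×10^5 Pa = 9.040 bar
amphibolite: 3062 kg/m³ × 1.62 m/s² × 8449 m = 4.191×10^7 Pa = 419.1 bar
upper-mantle rock: 3303 kg/m³ × 1.62 m/s² × 6780 m = 3.628×10^7 Pa = 362.8 bar
peridotite: 3228 kg/m³ × 1.62 m/s² × 4100 m = 2.144×10^7 Pa = 214.4 bar
Total = 9.040 + 419.1 + 362.8 + 214.4 = 1005.3 bar

1010 bar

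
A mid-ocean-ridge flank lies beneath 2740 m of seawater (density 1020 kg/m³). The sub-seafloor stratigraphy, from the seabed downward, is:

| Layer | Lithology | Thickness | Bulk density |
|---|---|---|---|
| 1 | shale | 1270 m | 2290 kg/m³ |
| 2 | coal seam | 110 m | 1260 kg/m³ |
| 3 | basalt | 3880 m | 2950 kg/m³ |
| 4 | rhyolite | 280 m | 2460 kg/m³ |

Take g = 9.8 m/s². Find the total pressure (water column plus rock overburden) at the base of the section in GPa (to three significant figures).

seawater: 1020 kg/m³ × 9.8 m/s² × 2740 m = 2.739×10^7 Pa = 0.02739 GPa
shale: 2290 kg/m³ × 9.8 m/s² × 1270 m = 2.850×10^7 Pa = 0.02850 GPa
coal seam: 1260 kg/m³ × 9.8 m/s² × 110 m = 1.358×10^6 Pa = 1.358×10^-3 GPa
basalt: 2950 kg/m³ × 9.8 m/s² × 3880 m = 1.122×10^8 Pa = 0.1122 GPa
rhyolite: 2460 kg/m³ × 9.8 m/s² × 280 m = 6.750×10^6 Pa = 6.750×10^-3 GPa
Total = 0.02739 + 0.02850 + 1.358×10^-3 + 0.1122 + 6.750×10^-3 = 0.17617 GPa

0.176 GPa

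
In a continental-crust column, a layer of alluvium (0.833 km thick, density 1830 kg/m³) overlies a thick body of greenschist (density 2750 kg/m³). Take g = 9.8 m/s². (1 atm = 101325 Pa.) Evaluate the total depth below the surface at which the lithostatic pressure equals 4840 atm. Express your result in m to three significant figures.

18500 m

Pressure at base of upper layers: 1830×9.8×833 = 1.494×10^7 Pa = 147.4 atm
Remaining pressure to be supplied by greenschist: 4.904×10^8 − 1.494×10^7 = 4.755×10^8 Pa
Additional depth in greenschist = 4.755×10^8 Pa / (2750 kg/m³ × 9.8 m/s²) = 17643 m
Total depth = 833 m + 17643 m = 18476 m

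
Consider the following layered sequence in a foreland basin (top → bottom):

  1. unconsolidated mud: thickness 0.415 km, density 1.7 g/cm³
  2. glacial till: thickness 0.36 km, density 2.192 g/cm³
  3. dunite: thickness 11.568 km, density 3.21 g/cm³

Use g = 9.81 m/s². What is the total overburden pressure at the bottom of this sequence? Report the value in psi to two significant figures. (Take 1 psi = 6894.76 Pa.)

55000 psi

unconsolidated mud: 1700 kg/m³ × 9.81 m/s² × 415 m = 6.921×10^6 Pa = 1004 psi
glacial till: 2192 kg/m³ × 9.81 m/s² × 360 m = 7.741×10^6 Pa = 1123 psi
dunite: 3210 kg/m³ × 9.81 m/s² × 11568 m = 3.643×10^8 Pa = 52834 psi
Total = 1004 + 1123 + 52834 = 54961 psi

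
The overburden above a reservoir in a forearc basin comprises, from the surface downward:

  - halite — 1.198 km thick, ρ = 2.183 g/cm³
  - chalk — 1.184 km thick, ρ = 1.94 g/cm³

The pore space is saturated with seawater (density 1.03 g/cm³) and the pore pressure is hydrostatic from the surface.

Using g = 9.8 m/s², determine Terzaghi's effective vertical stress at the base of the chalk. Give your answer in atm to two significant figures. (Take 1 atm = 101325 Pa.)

Overburden (lithostatic) stress σ_v:
halite: 2183 kg/m³ × 9.8 m/s² × 1198 m = 2.563×10^7 Pa = 25.63 MPa
chalk: 1940 kg/m³ × 9.8 m/s² × 1184 m = 2.251×10^7 Pa = 22.51 MPa
Total = 25.63 + 22.51 = 48.140 MPa
Pore pressure P_p = 1030 kg/m³ × 9.8 m/s² × 2382 m = 2.404×10^7 Pa = 24.04 MPa
Effective stress σ' = σ_v − P_p = 48.14 − 24.04 = 24.096 MPa = 237.81 atm

240 atm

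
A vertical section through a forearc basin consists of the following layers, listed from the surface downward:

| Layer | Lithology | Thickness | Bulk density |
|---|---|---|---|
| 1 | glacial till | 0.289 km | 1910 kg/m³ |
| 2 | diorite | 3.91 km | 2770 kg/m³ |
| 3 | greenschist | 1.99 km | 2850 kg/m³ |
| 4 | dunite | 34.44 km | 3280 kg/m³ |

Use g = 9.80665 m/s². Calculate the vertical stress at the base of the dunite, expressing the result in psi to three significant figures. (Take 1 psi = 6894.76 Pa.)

glacial till: 1910 kg/m³ × 9.80665 m/s² × 289 m = 5.413×10^6 Pa = 785.1 psi
diorite: 2770 kg/m³ × 9.80665 m/s² × 3910 m = 1.062×10^8 Pa = 15405 psi
greenschist: 2850 kg/m³ × 9.80665 m/s² × 1990 m = 5.562×10^7 Pa = 8067 psi
dunite: 3280 kg/m³ × 9.80665 m/s² × 34440 m = 1.108×10^9 Pa = 1.607×10^5 psi
Total = 785.1 + 15405 + 8067 + 1.607×10^5 = 1.8493×10^5 psi

185000 psi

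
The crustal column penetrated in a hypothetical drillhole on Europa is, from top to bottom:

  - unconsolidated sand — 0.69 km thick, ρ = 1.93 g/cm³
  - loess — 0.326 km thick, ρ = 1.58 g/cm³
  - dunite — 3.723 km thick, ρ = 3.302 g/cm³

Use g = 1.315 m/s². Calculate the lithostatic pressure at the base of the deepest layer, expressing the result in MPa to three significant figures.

unconsolidated sand: 1930 kg/m³ × 1.315 m/s² × 690 m = 1.751×10^6 Pa = 1.751 MPa
loess: 1580 kg/m³ × 1.315 m/s² × 326 m = 6.773×10^5 Pa = 0.6773 MPa
dunite: 3302 kg/m³ × 1.315 m/s² × 3723 m = 1.617×10^7 Pa = 16.17 MPa
Total = 1.751 + 0.6773 + 16.17 = 18.594 MPa

18.6 MPa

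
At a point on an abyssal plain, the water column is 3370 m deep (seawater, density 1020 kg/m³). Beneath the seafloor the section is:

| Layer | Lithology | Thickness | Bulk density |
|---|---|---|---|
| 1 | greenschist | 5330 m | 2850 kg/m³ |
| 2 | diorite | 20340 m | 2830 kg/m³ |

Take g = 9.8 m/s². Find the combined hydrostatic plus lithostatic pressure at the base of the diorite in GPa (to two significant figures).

0.75 GPa

seawater: 1020 kg/m³ × 9.8 m/s² × 3370 m = 3.369×10^7 Pa = 0.03369 GPa
greenschist: 2850 kg/m³ × 9.8 m/s² × 5330 m = 1.489×10^8 Pa = 0.1489 GPa
diorite: 2830 kg/m³ × 9.8 m/s² × 20340 m = 5.641×10^8 Pa = 0.5641 GPa
Total = 0.03369 + 0.1489 + 0.5641 = 0.74666 GPa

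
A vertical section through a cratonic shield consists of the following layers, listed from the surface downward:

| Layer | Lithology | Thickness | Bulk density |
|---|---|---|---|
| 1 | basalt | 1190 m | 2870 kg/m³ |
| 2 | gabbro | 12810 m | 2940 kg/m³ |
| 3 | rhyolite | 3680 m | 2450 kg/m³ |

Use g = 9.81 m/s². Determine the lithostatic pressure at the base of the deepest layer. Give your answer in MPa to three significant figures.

491 MPa

basalt: 2870 kg/m³ × 9.81 m/s² × 1190 m = 3.350×10^7 Pa = 33.50 MPa
gabbro: 2940 kg/m³ × 9.81 m/s² × 12810 m = 3.695×10^8 Pa = 369.5 MPa
rhyolite: 2450 kg/m³ × 9.81 m/s² × 3680 m = 8.845×10^7 Pa = 88.45 MPa
Total = 33.50 + 369.5 + 88.45 = 491.41 MPa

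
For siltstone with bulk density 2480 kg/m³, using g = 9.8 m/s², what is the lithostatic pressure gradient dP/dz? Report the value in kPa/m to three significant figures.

24.3 kPa/m

dP/dz = ρg = 2480 kg/m³ × 9.8 m/s² = 24304 Pa/m
= 24304 Pa/m × (1 kPa/m / 1000.0 Pa/m) = 24.304 kPa/m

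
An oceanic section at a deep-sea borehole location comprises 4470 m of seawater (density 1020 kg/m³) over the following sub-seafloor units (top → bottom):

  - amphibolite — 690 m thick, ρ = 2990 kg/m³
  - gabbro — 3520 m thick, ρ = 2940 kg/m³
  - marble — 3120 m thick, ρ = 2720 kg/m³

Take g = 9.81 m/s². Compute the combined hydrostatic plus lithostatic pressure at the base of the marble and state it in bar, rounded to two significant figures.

seawater: 1020 kg/m³ × 9.81 m/s² × 4470 m = 4.473×10^7 Pa = 447.3 bar
amphibolite: 2990 kg/m³ × 9.81 m/s² × 690 m = 2.024×10^7 Pa = 202.4 bar
gabbro: 2940 kg/m³ × 9.81 m/s² × 3520 m = 1.015×10^8 Pa = 1015 bar
marble: 2720 kg/m³ × 9.81 m/s² × 3120 m = 8.325×10^7 Pa = 832.5 bar
Total = 447.3 + 202.4 + 1015 + 832.5 = 2497.4 bar

2500 bar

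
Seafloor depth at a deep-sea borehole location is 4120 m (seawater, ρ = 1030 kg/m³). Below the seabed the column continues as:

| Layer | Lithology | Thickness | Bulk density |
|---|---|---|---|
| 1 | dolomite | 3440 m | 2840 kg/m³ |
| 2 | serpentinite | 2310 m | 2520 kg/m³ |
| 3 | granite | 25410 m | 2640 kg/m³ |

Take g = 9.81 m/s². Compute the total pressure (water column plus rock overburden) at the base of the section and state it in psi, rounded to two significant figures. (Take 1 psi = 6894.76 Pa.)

seawater: 1030 kg/m³ × 9.81 m/s² × 4120 m = 4.163×10^7 Pa = 6038 psi
dolomite: 2840 kg/m³ × 9.81 m/s² × 3440 m = 9.584×10^7 Pa = 13900 psi
serpentinite: 2520 kg/m³ × 9.81 m/s² × 2310 m = 5.711×10^7 Pa = 8283 psi
granite: 2640 kg/m³ × 9.81 m/s² × 25410 m = 6.581×10^8 Pa = 95446 psi
Total = 6038 + 13900 + 8283 + 95446 = 1.2367×10^5 psi

120000 psi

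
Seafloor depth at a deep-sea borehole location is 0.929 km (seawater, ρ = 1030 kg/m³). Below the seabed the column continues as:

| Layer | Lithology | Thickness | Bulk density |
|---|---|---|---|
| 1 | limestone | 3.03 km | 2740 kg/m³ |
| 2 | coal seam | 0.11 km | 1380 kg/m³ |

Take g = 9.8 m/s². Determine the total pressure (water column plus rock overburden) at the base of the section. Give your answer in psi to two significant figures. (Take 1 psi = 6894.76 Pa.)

seawater: 1030 kg/m³ × 9.8 m/s² × 929 m = 9.377×10^6 Pa = 1360 psi
limestone: 2740 kg/m³ × 9.8 m/s² × 3030 m = 8.136×10^7 Pa = 11800 psi
coal seam: 1380 kg/m³ × 9.8 m/s² × 110 m = 1.488×10^6 Pa = 215.8 psi
Total = 1360 + 11800 + 215.8 = 13376 psi

13000 psi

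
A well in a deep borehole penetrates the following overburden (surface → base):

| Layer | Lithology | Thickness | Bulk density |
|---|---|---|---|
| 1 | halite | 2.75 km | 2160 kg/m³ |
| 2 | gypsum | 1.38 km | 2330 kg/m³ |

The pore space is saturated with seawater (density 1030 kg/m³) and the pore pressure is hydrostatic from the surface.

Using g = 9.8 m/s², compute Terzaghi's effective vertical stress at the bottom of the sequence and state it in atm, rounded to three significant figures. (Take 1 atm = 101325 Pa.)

Overburden (lithostatic) stress σ_v:
halite: 2160 kg/m³ × 9.8 m/s² × 2750 m = 5.821×10^7 Pa = 58.21 MPa
gypsum: 2330 kg/m³ × 9.8 m/s² × 1380 m = 3.151×10^7 Pa = 31.51 MPa
Total = 58.21 + 31.51 = 89.723 MPa
Pore pressure P_p = 1030 kg/m³ × 9.8 m/s² × 4130 m = 4.169×10^7 Pa = 41.69 MPa
Effective stress σ' = σ_v − P_p = 89.72 − 41.69 = 48.035 MPa = 474.07 atm

474 atm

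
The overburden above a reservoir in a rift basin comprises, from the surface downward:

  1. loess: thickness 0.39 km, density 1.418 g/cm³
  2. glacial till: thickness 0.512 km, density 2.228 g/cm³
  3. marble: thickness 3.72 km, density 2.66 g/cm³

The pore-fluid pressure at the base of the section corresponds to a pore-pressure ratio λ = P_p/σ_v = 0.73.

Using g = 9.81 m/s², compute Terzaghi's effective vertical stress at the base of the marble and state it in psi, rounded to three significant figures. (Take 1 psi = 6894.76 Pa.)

4450 psi

Overburden (lithostatic) stress σ_v:
loess: 1418 kg/m³ × 9.81 m/s² × 390 m = 5.425×10^6 Pa = 5.425 MPa
glacial till: 2228 kg/m³ × 9.81 m/s² × 512 m = 1.119×10^7 Pa = 11.19 MPa
marble: 2660 kg/m³ × 9.81 m/s² × 3720 m = 9.707×10^7 Pa = 97.07 MPa
Total = 5.425 + 11.19 + 97.07 = 113.69 MPa
Pore pressure P_p = λ·σ_v = 0.73 × 113.7 MPa = 82.99 MPa
Effective stress σ' = σ_v − P_p = 113.7 − 82.99 = 30.696 MPa = 4452.0 psi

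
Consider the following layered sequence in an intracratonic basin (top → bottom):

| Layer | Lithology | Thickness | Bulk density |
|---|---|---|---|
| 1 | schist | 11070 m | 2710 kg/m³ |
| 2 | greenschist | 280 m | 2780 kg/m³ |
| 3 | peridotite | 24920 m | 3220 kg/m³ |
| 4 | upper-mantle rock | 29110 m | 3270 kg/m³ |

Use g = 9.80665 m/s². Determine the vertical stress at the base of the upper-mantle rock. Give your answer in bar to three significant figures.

20200 bar

schist: 2710 kg/m³ × 9.80665 m/s² × 11070 m = 2.942×10^8 Pa = 2942 bar
greenschist: 2780 kg/m³ × 9.80665 m/s² × 280 m = 7.633×10^6 Pa = 76.33 bar
peridotite: 3220 kg/m³ × 9.80665 m/s² × 24920 m = 7.869×10^8 Pa = 7869 bar
upper-mantle rock: 3270 kg/m³ × 9.80665 m/s² × 29110 m = 9.335×10^8 Pa = 9335 bar
Total = 2942 + 76.33 + 7869 + 9335 = 20222 bar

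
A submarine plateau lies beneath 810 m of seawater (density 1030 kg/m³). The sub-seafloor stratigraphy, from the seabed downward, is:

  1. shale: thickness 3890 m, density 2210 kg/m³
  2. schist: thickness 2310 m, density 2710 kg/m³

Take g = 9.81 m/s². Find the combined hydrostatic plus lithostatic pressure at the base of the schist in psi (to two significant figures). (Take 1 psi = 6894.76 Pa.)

seawater: 1030 kg/m³ × 9.81 m/s² × 810 m = 8.184×10^6 Pa = 1187 psi
shale: 2210 kg/m³ × 9.81 m/s² × 3890 m = 8.434×10^7 Pa = 12232 psi
schist: 2710 kg/m³ × 9.81 m/s² × 2310 m = 6.141×10^7 Pa = 8907 psi
Total = 1187 + 12232 + 8907 = 22326 psi

22000 psi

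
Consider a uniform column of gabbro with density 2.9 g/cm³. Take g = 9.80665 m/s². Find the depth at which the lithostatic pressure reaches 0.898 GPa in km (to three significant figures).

31.6 km

h = P/(ρg) = 0.898 GPa / (2900 kg/m³ × 9.80665 m/s²) = 8.980×10^8 Pa / 28439 Pa/m = 31576 m
= 31.576 km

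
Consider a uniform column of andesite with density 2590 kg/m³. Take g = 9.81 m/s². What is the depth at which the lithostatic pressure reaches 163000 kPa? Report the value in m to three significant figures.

h = P/(ρg) = 163000 kPa / (2590 kg/m³ × 9.81 m/s²) = 1.630×10^8 Pa / 25408 Pa/m = 6415.3 m

6420 m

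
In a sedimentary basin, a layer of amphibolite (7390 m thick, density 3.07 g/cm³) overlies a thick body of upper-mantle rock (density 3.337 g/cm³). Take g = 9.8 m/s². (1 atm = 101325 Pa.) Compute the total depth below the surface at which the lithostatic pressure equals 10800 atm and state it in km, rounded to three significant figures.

Pressure at base of upper layers: 3070×9.8×7390 = 2.223×10^8 Pa = 2194 atm
Remaining pressure to be supplied by upper-mantle rock: 1.094×10^9 − 2.223×10^8 = 8.720×10^8 Pa
Additional depth in upper-mantle rock = 8.720×10^8 Pa / (3337 kg/m³ × 9.8 m/s²) = 26664 m
Total depth = 7390 m + 26664 m = 34054 m
= 34.054 km

34.1 km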